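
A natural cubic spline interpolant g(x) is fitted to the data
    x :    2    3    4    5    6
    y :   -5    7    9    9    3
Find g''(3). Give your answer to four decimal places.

Put σ_i = g'' at the i-th knot. Here h = (1, 1, 1, 1) and Δ = (12, 2, 0, -6), so the interior equations h_(i-1)·σ_(i-1) + 2(h_(i-1)+h_i)·σ_i + h_i·σ_(i+1) = 6(Δ_i − Δ_(i-1)) read
  1·σ_0 + 4·σ_1 + 1·σ_2 = 6(Δ_1 - Δ_0) = -60
  1·σ_1 + 4·σ_2 + 1·σ_3 = 6(Δ_2 - Δ_1) = -12
  1·σ_2 + 4·σ_3 + 1·σ_4 = 6(Δ_3 - Δ_2) = -36
Natural end conditions: σ_0 = σ_4 = 0.
Hence σ_0 = 0, σ_1 = -111/7, σ_2 = 24/7, σ_3 = -69/7, σ_4 = 0.

-15.8571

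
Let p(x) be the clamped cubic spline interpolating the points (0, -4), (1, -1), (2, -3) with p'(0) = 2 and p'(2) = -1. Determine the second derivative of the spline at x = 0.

9

Write m_i for p''(x_i). With h_i = 1, 1 and divided differences Δ_i = 3, -2, the continuity of p' gives the tridiagonal system
  1·m_0 + 4·m_1 + 1·m_2 = 6(Δ_1 - Δ_0) = -30
Clamped end conditions give two more equations: 2h_0·m_0 + h_0·m_1 = 6(Δ_0 - p'(0)) = 6 and h_1·m_1 + 2h_1·m_2 = 6(p'(2) - Δ_1) = 6.
Hence m_0 = 9, m_1 = -12, m_2 = 9.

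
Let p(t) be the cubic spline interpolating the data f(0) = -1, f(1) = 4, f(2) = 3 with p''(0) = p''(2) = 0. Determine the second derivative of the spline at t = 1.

-9

Write m_i for p''(x_i). With h_i = 1, 1 and divided differences Δ_i = 5, -1, the continuity of p' gives the tridiagonal system
  1·m_0 + 4·m_1 + 1·m_2 = 6(Δ_1 - Δ_0) = -36
Natural end conditions: m_0 = m_2 = 0.
Solving: m_0 = 0, m_1 = -9, m_2 = 0.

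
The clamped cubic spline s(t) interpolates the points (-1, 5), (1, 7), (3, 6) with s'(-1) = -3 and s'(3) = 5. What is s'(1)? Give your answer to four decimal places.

-0.1250

Let M_i = s''(x_i). Step sizes h_i = 2, 2; slopes of the chords Δ_i = (y_(i+1) - y_i)/h_i = 1, -1/2.
  2·M_0 + 8·M_1 + 2·M_2 = 6(Δ_1 - Δ_0) = -9
Clamped end conditions give two more equations: 2h_0·M_0 + h_0·M_1 = 6(Δ_0 - s'(-1)) = 24 and h_1·M_1 + 2h_1·M_2 = 6(s'(3) - Δ_1) = 33.
Hence M_0 = 73/8, M_1 = -25/4, M_2 = 91/8.
On [1, 3], s'(t) = b_1 + 2c_1·(t - 1) + 3d_1·(t - 1)² with b_1 = Δ_1 - h_1(2M_1 + M_2)/6 = -1/8, c_1 = M_1/2 = -25/8, d_1 = (M_2 - M_1)/(6h_1) = 47/32. So s'(1) = -1/8.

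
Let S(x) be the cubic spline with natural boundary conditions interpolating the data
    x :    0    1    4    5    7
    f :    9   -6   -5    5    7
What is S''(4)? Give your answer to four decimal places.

4.8447

With σ_i denoting the second derivative at x_i, h_i = 1, 3, 1, 2, and Δ_i = (y_(i+1) − y_i)/h_i = -15, 1/3, 10, 1:
  1·σ_0 + 8·σ_1 + 3·σ_2 = 6(Δ_1 - Δ_0) = 92
  3·σ_1 + 8·σ_2 + 1·σ_3 = 6(Δ_2 - Δ_1) = 58
  1·σ_2 + 6·σ_3 + 2·σ_4 = 6(Δ_3 - Δ_2) = -54
Natural end conditions: σ_0 = σ_4 = 0.
Solving the tridiagonal system: σ_0 = 0, σ_1 = 1559/161, σ_2 = 780/161, σ_3 = -1579/161, σ_4 = 0.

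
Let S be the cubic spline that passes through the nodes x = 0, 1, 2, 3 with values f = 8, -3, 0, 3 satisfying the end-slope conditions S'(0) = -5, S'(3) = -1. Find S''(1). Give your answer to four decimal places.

30.6667

Put m_i = S'' at the i-th knot. Here h = (1, 1, 1) and Δ = (-11, 3, 3), so the interior equations h_(i-1)·m_(i-1) + 2(h_(i-1)+h_i)·m_i + h_i·m_(i+1) = 6(Δ_i − Δ_(i-1)) read
  1·m_0 + 4·m_1 + 1·m_2 = 6(Δ_1 - Δ_0) = 84
  1·m_1 + 4·m_2 + 1·m_3 = 6(Δ_2 - Δ_1) = 0
Clamped end conditions give two more equations: 2h_0·m_0 + h_0·m_1 = 6(Δ_0 - S'(0)) = -36 and h_2·m_2 + 2h_2·m_3 = 6(S'(3) - Δ_2) = -24.
Solving: m_0 = -100/3, m_1 = 92/3, m_2 = -16/3, m_3 = -28/3.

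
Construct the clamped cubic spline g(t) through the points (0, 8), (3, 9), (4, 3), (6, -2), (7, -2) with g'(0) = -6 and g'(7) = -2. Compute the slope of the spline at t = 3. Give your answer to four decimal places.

-3.5758

With m_i denoting the second derivative at x_i, h_i = 3, 1, 2, 1, and Δ_i = (y_(i+1) − y_i)/h_i = 1/3, -6, -5/2, 0:
  3·m_0 + 8·m_1 + 1·m_2 = 6(Δ_1 - Δ_0) = -38
  1·m_1 + 6·m_2 + 2·m_3 = 6(Δ_2 - Δ_1) = 21
  2·m_2 + 6·m_3 + 1·m_4 = 6(Δ_3 - Δ_2) = 15
Clamped end conditions give two more equations: 2h_0·m_0 + h_0·m_1 = 6(Δ_0 - g'(0)) = 38 and h_3·m_3 + 2h_3·m_4 = 6(g'(7) - Δ_3) = -12.
Forward elimination and back-substitution give m_0 = 8089/732, m_1 = -1151/122, m_2 = 1055/244, m_3 = 137/61, m_4 = -869/122.
On [3, 4], g'(t) = b_1 + 2c_1·(t - 3) + 3d_1·(t - 3)² with b_1 = Δ_1 - h_1(2m_1 + m_2)/6 = -1745/488, c_1 = m_1/2 = -1151/244, d_1 = (m_2 - m_1)/(6h_1) = 1119/488. So g'(3) = -1745/488.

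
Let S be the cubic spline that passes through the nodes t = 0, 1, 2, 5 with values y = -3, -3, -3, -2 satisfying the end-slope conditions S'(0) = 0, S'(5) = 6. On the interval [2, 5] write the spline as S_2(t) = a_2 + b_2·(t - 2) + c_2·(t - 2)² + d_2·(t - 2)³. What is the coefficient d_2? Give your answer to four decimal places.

0.5160

Let M_i = S''(x_i). Step sizes h_i = 1, 1, 3; slopes of the chords Δ_i = (y_(i+1) - y_i)/h_i = 0, 0, 1/3.
  1·M_0 + 4·M_1 + 1·M_2 = 6(Δ_1 - Δ_0) = 0
  1·M_1 + 8·M_2 + 3·M_3 = 6(Δ_2 - Δ_1) = 2
Clamped end conditions give two more equations: 2h_0·M_0 + h_0·M_1 = 6(Δ_0 - S'(0)) = 0 and h_2·M_2 + 2h_2·M_3 = 6(S'(5) - Δ_2) = 34.
Solving the tridiagonal system: M_0 = -10/29, M_1 = 20/29, M_2 = -70/29, M_3 = 598/87.
On [2, 5], with S_2(t) = a_2 + b_2·(t - 2) + c_2·(t - 2)² + d_2·(t - 2)³: c_2 = M_2/2 = -35/29, d_2 = (M_3 - M_2)/(6h_2) = 404/783, b_2 = Δ_2 - h_2(2M_2 + M_3)/6 = -20/29.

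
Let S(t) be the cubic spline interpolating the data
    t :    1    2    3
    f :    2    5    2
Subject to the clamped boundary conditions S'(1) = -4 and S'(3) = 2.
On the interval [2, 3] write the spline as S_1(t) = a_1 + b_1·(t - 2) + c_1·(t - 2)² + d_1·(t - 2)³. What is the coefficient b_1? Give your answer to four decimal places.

0.5000

Put M_i = S'' at the i-th knot. Here h = (1, 1) and Δ = (3, -3), so the interior equations h_(i-1)·M_(i-1) + 2(h_(i-1)+h_i)·M_i + h_i·M_(i+1) = 6(Δ_i − Δ_(i-1)) read
  1·M_0 + 4·M_1 + 1·M_2 = 6(Δ_1 - Δ_0) = -36
Clamped end conditions give two more equations: 2h_0·M_0 + h_0·M_1 = 6(Δ_0 - S'(1)) = 42 and h_1·M_1 + 2h_1·M_2 = 6(S'(3) - Δ_1) = 30.
Solving: M_0 = 33, M_1 = -24, M_2 = 27.
On [2, 3], with S_1(t) = a_1 + b_1·(t - 2) + c_1·(t - 2)² + d_1·(t - 2)³: c_1 = M_1/2 = -12, d_1 = (M_2 - M_1)/(6h_1) = 17/2, b_1 = Δ_1 - h_1(2M_1 + M_2)/6 = 1/2.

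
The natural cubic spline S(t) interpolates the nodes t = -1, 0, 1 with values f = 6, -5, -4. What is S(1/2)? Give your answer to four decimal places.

Let m_i = S''(x_i). Step sizes h_i = 1, 1; slopes of the chords Δ_i = (y_(i+1) - y_i)/h_i = -11, 1.
  1·m_0 + 4·m_1 + 1·m_2 = 6(Δ_1 - Δ_0) = 72
Natural end conditions: m_0 = m_2 = 0.
Hence m_0 = 0, m_1 = 18, m_2 = 0.
On [0, 1], S(t) = -5 - 5·t + 9·t² - 3·t³.
With t = 1/2: S(1/2) = -45/8.

-5.6250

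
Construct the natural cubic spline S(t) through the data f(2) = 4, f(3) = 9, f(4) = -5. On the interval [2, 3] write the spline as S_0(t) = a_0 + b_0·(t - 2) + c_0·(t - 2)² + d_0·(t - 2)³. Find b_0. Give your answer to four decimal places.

9.7500

Let M_i = S''(x_i). Step sizes h_i = 1, 1; slopes of the chords Δ_i = (y_(i+1) - y_i)/h_i = 5, -14.
  1·M_0 + 4·M_1 + 1·M_2 = 6(Δ_1 - Δ_0) = -114
Natural end conditions: M_0 = M_2 = 0.
Solving: M_0 = 0, M_1 = -57/2, M_2 = 0.
On [2, 3], with S_0(t) = a_0 + b_0·(t - 2) + c_0·(t - 2)² + d_0·(t - 2)³: c_0 = M_0/2 = 0, d_0 = (M_1 - M_0)/(6h_0) = -19/4, b_0 = Δ_0 - h_0(2M_0 + M_1)/6 = 39/4.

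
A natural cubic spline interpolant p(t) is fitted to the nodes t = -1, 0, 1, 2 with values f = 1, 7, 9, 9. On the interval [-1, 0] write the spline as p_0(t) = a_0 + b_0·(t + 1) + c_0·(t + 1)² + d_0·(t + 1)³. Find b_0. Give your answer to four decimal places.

6.9333

Write M_i for p''(x_i). With h_i = 1, 1, 1 and divided differences Δ_i = 6, 2, 0, the continuity of p' gives the tridiagonal system
  1·M_0 + 4·M_1 + 1·M_2 = 6(Δ_1 - Δ_0) = -24
  1·M_1 + 4·M_2 + 1·M_3 = 6(Δ_2 - Δ_1) = -12
Natural end conditions: M_0 = M_3 = 0.
Solving: M_0 = 0, M_1 = -28/5, M_2 = -8/5, M_3 = 0.
On [-1, 0], with p_0(t) = a_0 + b_0·(t + 1) + c_0·(t + 1)² + d_0·(t + 1)³: c_0 = M_0/2 = 0, d_0 = (M_1 - M_0)/(6h_0) = -14/15, b_0 = Δ_0 - h_0(2M_0 + M_1)/6 = 104/15.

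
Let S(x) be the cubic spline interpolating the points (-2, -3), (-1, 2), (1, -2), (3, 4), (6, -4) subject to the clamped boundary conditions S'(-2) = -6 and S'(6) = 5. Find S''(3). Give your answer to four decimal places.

Write M_i for S''(x_i). With h_i = 1, 2, 2, 3 and divided differences Δ_i = 5, -2, 3, -8/3, the continuity of S' gives the tridiagonal system
  1·M_0 + 6·M_1 + 2·M_2 = 6(Δ_1 - Δ_0) = -42
  2·M_1 + 8·M_2 + 2·M_3 = 6(Δ_2 - Δ_1) = 30
  2·M_2 + 10·M_3 + 3·M_4 = 6(Δ_3 - Δ_2) = -34
Clamped end conditions give two more equations: 2h_0·M_0 + h_0·M_1 = 6(Δ_0 - S'(-2)) = 66 and h_3·M_3 + 2h_3·M_4 = 6(S'(6) - Δ_3) = 46.
Forward elimination and back-substitution give M_0 = 4421/106, M_1 = -923/53, M_2 = 2203/212, M_3 = -485/53, M_4 = 3893/318.

-9.1509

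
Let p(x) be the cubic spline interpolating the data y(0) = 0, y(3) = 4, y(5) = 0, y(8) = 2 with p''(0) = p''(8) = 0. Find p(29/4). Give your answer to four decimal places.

0.7676

Put M_i = p'' at the i-th knot. Here h = (3, 2, 3) and Δ = (4/3, -2, 2/3), so the interior equations h_(i-1)·M_(i-1) + 2(h_(i-1)+h_i)·M_i + h_i·M_(i+1) = 6(Δ_i − Δ_(i-1)) read
  3·M_0 + 10·M_1 + 2·M_2 = 6(Δ_1 - Δ_0) = -20
  2·M_1 + 10·M_2 + 3·M_3 = 6(Δ_2 - Δ_1) = 16
Natural end conditions: M_0 = M_3 = 0.
Hence M_0 = 0, M_1 = -29/12, M_2 = 25/12, M_3 = 0.
On [5, 8], p(x) = 0 - 17/12·(x - 5) + 25/24·(x - 5)² - 25/216·(x - 5)³.
With (x - 5) = 9/4: p(29/4) = 393/512.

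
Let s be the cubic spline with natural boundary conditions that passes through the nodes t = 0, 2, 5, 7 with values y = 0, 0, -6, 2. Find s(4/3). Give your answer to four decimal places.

Let σ_i = s''(x_i). Step sizes h_i = 2, 3, 2; slopes of the chords Δ_i = (y_(i+1) - y_i)/h_i = 0, -2, 4.
  2·σ_0 + 10·σ_1 + 3·σ_2 = 6(Δ_1 - Δ_0) = -12
  3·σ_1 + 10·σ_2 + 2·σ_3 = 6(Δ_2 - Δ_1) = 36
Natural end conditions: σ_0 = σ_3 = 0.
Forward elimination and back-substitution give σ_0 = 0, σ_1 = -228/91, σ_2 = 396/91, σ_3 = 0.
On [0, 2], s(t) = 0 + 76/91·t + 0·t² - 19/91·t³.
With t = 4/3: s(4/3) = 1520/2457.

0.6186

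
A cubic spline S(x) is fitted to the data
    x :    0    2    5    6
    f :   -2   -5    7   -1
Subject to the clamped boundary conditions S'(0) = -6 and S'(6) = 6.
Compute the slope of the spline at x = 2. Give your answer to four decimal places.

Write σ_i for S''(x_i). With h_i = 2, 3, 1 and divided differences Δ_i = -3/2, 4, -8, the continuity of S' gives the tridiagonal system
  2·σ_0 + 10·σ_1 + 3·σ_2 = 6(Δ_1 - Δ_0) = 33
  3·σ_1 + 8·σ_2 + 1·σ_3 = 6(Δ_2 - Δ_1) = -72
Clamped end conditions give two more equations: 2h_0·σ_0 + h_0·σ_1 = 6(Δ_0 - S'(0)) = 27 and h_2·σ_2 + 2h_2·σ_3 = 6(S'(6) - Δ_2) = 84.
Forward elimination and back-substitution give σ_0 = 67/26, σ_1 = 217/26, σ_2 = -241/13, σ_3 = 1333/26.
On [2, 5], S'(x) = b_1 + 2c_1·(x - 2) + 3d_1·(x - 2)² with b_1 = Δ_1 - h_1(2σ_1 + σ_2)/6 = 64/13, c_1 = σ_1/2 = 217/52, d_1 = (σ_2 - σ_1)/(6h_1) = -233/156. So S'(2) = 64/13.

4.9231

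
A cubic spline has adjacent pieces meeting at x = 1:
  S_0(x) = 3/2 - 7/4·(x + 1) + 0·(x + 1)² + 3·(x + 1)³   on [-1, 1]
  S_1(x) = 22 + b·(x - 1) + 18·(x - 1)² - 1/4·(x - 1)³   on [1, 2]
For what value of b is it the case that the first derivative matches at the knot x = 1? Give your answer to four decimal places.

34.2500

S_0'(x) = -7/4 + 0·(x + 1) + 9·(x + 1)², so S_0'(1) = 137/4. On the right, S_1'(1) = b, so b = 137/4.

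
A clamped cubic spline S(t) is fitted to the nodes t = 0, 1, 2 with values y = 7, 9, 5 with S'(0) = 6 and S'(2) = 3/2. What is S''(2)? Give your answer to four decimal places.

With M_i denoting the second derivative at x_i, h_i = 1, 1, and Δ_i = (y_(i+1) − y_i)/h_i = 2, -4:
  1·M_0 + 4·M_1 + 1·M_2 = 6(Δ_1 - Δ_0) = -36
Clamped end conditions give two more equations: 2h_0·M_0 + h_0·M_1 = 6(Δ_0 - S'(0)) = -24 and h_1·M_1 + 2h_1·M_2 = 6(S'(2) - Δ_1) = 33.
Solving: M_0 = -21/4, M_1 = -27/2, M_2 = 93/4.

23.2500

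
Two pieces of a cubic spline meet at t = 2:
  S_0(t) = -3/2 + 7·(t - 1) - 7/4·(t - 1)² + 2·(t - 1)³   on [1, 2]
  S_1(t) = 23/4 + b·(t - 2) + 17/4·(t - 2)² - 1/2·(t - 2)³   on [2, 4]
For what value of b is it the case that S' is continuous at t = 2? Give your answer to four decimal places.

S_0'(t) = 7 - 7/2·(t - 1) + 6·(t - 1)², so S_0'(2) = 19/2. On the right, S_1'(2) = b, so b = 19/2.

9.5000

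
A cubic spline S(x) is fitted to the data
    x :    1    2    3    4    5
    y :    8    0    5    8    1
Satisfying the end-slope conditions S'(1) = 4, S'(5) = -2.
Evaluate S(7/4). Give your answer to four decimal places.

2.1934

Let M_i = S''(x_i). Step sizes h_i = 1, 1, 1, 1; slopes of the chords Δ_i = (y_(i+1) - y_i)/h_i = -8, 5, 3, -7.
  1·M_0 + 4·M_1 + 1·M_2 = 6(Δ_1 - Δ_0) = 78
  1·M_1 + 4·M_2 + 1·M_3 = 6(Δ_2 - Δ_1) = -12
  1·M_2 + 4·M_3 + 1·M_4 = 6(Δ_3 - Δ_2) = -60
Clamped end conditions give two more equations: 2h_0·M_0 + h_0·M_1 = 6(Δ_0 - S'(1)) = -72 and h_3·M_3 + 2h_3·M_4 = 6(S'(5) - Δ_3) = 30.
Solving: M_0 = -213/4, M_1 = 69/2, M_2 = -27/4, M_3 = -39/2, M_4 = 99/4.
On [1, 2], S(x) = 8 + 4·(x - 1) - 213/8·(x - 1)² + 117/8·(x - 1)³.
With (x - 1) = 3/4: S(7/4) = 1123/512.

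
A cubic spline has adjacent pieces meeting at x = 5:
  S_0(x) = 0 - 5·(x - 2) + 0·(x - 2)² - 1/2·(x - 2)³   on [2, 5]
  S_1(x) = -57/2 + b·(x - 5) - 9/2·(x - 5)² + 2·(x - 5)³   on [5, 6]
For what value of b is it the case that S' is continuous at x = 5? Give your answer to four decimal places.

-18.5000

S_0'(x) = -5 + 0·(x - 2) - 3/2·(x - 2)², so S_0'(5) = -37/2. On the right, S_1'(5) = b, so b = -37/2.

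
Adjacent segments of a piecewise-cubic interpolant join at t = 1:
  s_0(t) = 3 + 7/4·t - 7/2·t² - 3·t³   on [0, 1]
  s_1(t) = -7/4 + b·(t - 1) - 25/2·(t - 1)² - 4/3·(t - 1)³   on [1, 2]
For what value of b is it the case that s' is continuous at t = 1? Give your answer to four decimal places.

-14.2500

s_0'(t) = 7/4 - 7·t - 9·t², so s_0'(1) = -57/4. On the right, s_1'(1) = b, so b = -57/4.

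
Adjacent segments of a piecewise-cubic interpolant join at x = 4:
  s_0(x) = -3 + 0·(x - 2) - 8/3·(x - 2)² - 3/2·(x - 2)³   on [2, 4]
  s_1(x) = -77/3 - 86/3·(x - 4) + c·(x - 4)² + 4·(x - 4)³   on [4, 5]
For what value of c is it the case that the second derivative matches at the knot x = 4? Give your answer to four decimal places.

-11.6667

s_0''(x) = -16/3 - 9·(x - 2), so s_0''(4) = -70/3. On the right, s_1''(4) = 2c, so c = -35/3.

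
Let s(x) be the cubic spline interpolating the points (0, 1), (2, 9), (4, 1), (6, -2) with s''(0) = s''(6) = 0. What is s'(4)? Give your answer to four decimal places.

With m_i denoting the second derivative at x_i, h_i = 2, 2, 2, and Δ_i = (y_(i+1) − y_i)/h_i = 4, -4, -3/2:
  2·m_0 + 8·m_1 + 2·m_2 = 6(Δ_1 - Δ_0) = -48
  2·m_1 + 8·m_2 + 2·m_3 = 6(Δ_2 - Δ_1) = 15
Natural end conditions: m_0 = m_3 = 0.
Forward elimination and back-substitution give m_0 = 0, m_1 = -69/10, m_2 = 18/5, m_3 = 0.
On [4, 6], s'(x) = b_2 + 2c_2·(x - 4) + 3d_2·(x - 4)² with b_2 = Δ_2 - h_2(2m_2 + m_3)/6 = -39/10, c_2 = m_2/2 = 9/5, d_2 = (m_3 - m_2)/(6h_2) = -3/10. So s'(4) = -39/10.

-3.9000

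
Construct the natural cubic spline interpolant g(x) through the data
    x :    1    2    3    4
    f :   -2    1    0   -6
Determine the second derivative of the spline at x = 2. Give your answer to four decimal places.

-4.4000

With M_i denoting the second derivative at x_i, h_i = 1, 1, 1, and Δ_i = (y_(i+1) − y_i)/h_i = 3, -1, -6:
  1·M_0 + 4·M_1 + 1·M_2 = 6(Δ_1 - Δ_0) = -24
  1·M_1 + 4·M_2 + 1·M_3 = 6(Δ_2 - Δ_1) = -30
Natural end conditions: M_0 = M_3 = 0.
Hence M_0 = 0, M_1 = -22/5, M_2 = -32/5, M_3 = 0.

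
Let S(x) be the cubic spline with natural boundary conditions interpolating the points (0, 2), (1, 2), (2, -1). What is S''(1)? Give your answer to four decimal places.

-4.5000

Write m_i for S''(x_i). With h_i = 1, 1 and divided differences Δ_i = 0, -3, the continuity of S' gives the tridiagonal system
  1·m_0 + 4·m_1 + 1·m_2 = 6(Δ_1 - Δ_0) = -18
Natural end conditions: m_0 = m_2 = 0.
Hence m_0 = 0, m_1 = -9/2, m_2 = 0.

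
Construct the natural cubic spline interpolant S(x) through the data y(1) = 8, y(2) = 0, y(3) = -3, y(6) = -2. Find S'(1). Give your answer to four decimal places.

Write σ_i for S''(x_i). With h_i = 1, 1, 3 and divided differences Δ_i = -8, -3, 1/3, the continuity of S' gives the tridiagonal system
  1·σ_0 + 4·σ_1 + 1·σ_2 = 6(Δ_1 - Δ_0) = 30
  1·σ_1 + 8·σ_2 + 3·σ_3 = 6(Δ_2 - Δ_1) = 20
Natural end conditions: σ_0 = σ_3 = 0.
Hence σ_0 = 0, σ_1 = 220/31, σ_2 = 50/31, σ_3 = 0.
On [1, 2], S'(x) = b_0 + 2c_0·(x - 1) + 3d_0·(x - 1)² with b_0 = Δ_0 - h_0(2σ_0 + σ_1)/6 = -854/93, c_0 = σ_0/2 = 0, d_0 = (σ_1 - σ_0)/(6h_0) = 110/93. So S'(1) = -854/93.

-9.1828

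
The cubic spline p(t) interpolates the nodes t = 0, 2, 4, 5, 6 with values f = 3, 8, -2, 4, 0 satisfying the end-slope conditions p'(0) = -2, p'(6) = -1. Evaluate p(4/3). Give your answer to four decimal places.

Write M_i for p''(x_i). With h_i = 2, 2, 1, 1 and divided differences Δ_i = 5/2, -5, 6, -4, the continuity of p' gives the tridiagonal system
  2·M_0 + 8·M_1 + 2·M_2 = 6(Δ_1 - Δ_0) = -45
  2·M_1 + 6·M_2 + 1·M_3 = 6(Δ_2 - Δ_1) = 66
  1·M_2 + 4·M_3 + 1·M_4 = 6(Δ_3 - Δ_2) = -60
Clamped end conditions give two more equations: 2h_0·M_0 + h_0·M_1 = 6(Δ_0 - p'(0)) = 27 and h_3·M_3 + 2h_3·M_4 = 6(p'(6) - Δ_3) = 18.
Forward elimination and back-substitution give M_0 = 1157/84, M_1 = -295/21, M_2 = 239/12, M_3 = -1067/42, M_4 = 1823/84.
On [0, 2], p(t) = 3 - 2·t + 1157/168·t² - 779/336·t³.
With t = 4/3: p(4/3) = 4015/567.

7.0811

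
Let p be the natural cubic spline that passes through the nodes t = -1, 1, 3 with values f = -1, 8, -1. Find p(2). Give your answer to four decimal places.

5.1875

Put M_i = p'' at the i-th knot. Here h = (2, 2) and Δ = (9/2, -9/2), so the interior equations h_(i-1)·M_(i-1) + 2(h_(i-1)+h_i)·M_i + h_i·M_(i+1) = 6(Δ_i − Δ_(i-1)) read
  2·M_0 + 8·M_1 + 2·M_2 = 6(Δ_1 - Δ_0) = -54
Natural end conditions: M_0 = M_2 = 0.
Solving the tridiagonal system: M_0 = 0, M_1 = -27/4, M_2 = 0.
On [1, 3], p(t) = 8 + 0·(t - 1) - 27/8·(t - 1)² + 9/16·(t - 1)³.
With (t - 1) = 1: p(2) = 83/16.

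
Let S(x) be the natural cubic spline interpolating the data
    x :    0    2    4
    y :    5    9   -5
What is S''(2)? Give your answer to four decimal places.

-6.7500

With M_i denoting the second derivative at x_i, h_i = 2, 2, and Δ_i = (y_(i+1) − y_i)/h_i = 2, -7:
  2·M_0 + 8·M_1 + 2·M_2 = 6(Δ_1 - Δ_0) = -54
Natural end conditions: M_0 = M_2 = 0.
Solving: M_0 = 0, M_1 = -27/4, M_2 = 0.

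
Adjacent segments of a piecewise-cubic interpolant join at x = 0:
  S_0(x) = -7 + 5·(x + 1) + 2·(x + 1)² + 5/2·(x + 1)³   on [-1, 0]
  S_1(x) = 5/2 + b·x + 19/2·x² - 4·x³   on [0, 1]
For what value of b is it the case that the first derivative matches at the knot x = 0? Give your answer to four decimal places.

S_0'(x) = 5 + 4·(x + 1) + 15/2·(x + 1)², so S_0'(0) = 33/2. On the right, S_1'(0) = b, so b = 33/2.

16.5000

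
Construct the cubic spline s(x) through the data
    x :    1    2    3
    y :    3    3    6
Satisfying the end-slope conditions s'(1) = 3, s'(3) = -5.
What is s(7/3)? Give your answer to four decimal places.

4.5556

Write m_i for s''(x_i). With h_i = 1, 1 and divided differences Δ_i = 0, 3, the continuity of s' gives the tridiagonal system
  1·m_0 + 4·m_1 + 1·m_2 = 6(Δ_1 - Δ_0) = 18
Clamped end conditions give two more equations: 2h_0·m_0 + h_0·m_1 = 6(Δ_0 - s'(1)) = -18 and h_1·m_1 + 2h_1·m_2 = 6(s'(3) - Δ_1) = -48.
Solving: m_0 = -35/2, m_1 = 17, m_2 = -65/2.
On [2, 3], s(x) = 3 + 11/4·(x - 2) + 17/2·(x - 2)² - 33/4·(x - 2)³.
With (x - 2) = 1/3: s(7/3) = 41/9.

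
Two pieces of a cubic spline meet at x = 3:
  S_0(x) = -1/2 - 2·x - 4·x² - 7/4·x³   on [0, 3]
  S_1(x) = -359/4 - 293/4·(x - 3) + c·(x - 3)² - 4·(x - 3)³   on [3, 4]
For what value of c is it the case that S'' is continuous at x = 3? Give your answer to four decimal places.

-19.7500

S_0''(x) = -8 - 21/2·x, so S_0''(3) = -79/2. On the right, S_1''(3) = 2c, so c = -79/4.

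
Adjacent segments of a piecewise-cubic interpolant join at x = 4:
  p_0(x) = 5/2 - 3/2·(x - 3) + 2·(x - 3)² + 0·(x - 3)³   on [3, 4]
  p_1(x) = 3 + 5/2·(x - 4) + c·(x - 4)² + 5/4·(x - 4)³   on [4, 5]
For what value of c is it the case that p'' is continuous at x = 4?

p_0''(x) = 4 + 0·(x - 3), so p_0''(4) = 4. On the right, p_1''(4) = 2c, so c = 2.

2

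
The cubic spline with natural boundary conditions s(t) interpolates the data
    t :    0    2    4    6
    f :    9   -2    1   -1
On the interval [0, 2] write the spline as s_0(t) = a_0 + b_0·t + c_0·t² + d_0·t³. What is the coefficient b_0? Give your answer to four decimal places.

Let M_i = s''(x_i). Step sizes h_i = 2, 2, 2; slopes of the chords Δ_i = (y_(i+1) - y_i)/h_i = -11/2, 3/2, -1.
  2·M_0 + 8·M_1 + 2·M_2 = 6(Δ_1 - Δ_0) = 42
  2·M_1 + 8·M_2 + 2·M_3 = 6(Δ_2 - Δ_1) = -15
Natural end conditions: M_0 = M_3 = 0.
Solving: M_0 = 0, M_1 = 61/10, M_2 = -17/5, M_3 = 0.
On [0, 2], with s_0(t) = a_0 + b_0·t + c_0·t² + d_0·t³: c_0 = M_0/2 = 0, d_0 = (M_1 - M_0)/(6h_0) = 61/120, b_0 = Δ_0 - h_0(2M_0 + M_1)/6 = -113/15.

-7.5333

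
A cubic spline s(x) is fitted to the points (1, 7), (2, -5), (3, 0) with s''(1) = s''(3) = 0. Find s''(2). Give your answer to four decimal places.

With M_i denoting the second derivative at x_i, h_i = 1, 1, and Δ_i = (y_(i+1) − y_i)/h_i = -12, 5:
  1·M_0 + 4·M_1 + 1·M_2 = 6(Δ_1 - Δ_0) = 102
Natural end conditions: M_0 = M_2 = 0.
Forward elimination and back-substitution give M_0 = 0, M_1 = 51/2, M_2 = 0.

25.5000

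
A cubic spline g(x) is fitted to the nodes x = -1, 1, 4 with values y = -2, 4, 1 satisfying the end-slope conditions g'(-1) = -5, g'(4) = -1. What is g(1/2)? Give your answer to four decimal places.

Write m_i for g''(x_i). With h_i = 2, 3 and divided differences Δ_i = 3, -1, the continuity of g' gives the tridiagonal system
  2·m_0 + 10·m_1 + 3·m_2 = 6(Δ_1 - Δ_0) = -24
Clamped end conditions give two more equations: 2h_0·m_0 + h_0·m_1 = 6(Δ_0 - g'(-1)) = 48 and h_1·m_1 + 2h_1·m_2 = 6(g'(4) - Δ_1) = 0.
Solving the tridiagonal system: m_0 = 76/5, m_1 = -32/5, m_2 = 16/5.
On [-1, 1], g(x) = -2 - 5·(x + 1) + 38/5·(x + 1)² - 9/5·(x + 1)³.
With (x + 1) = 3/2: g(1/2) = 61/40.

1.5250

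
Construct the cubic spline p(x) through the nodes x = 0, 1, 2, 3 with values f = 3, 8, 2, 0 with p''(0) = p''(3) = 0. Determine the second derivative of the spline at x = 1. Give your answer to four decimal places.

-19.2000

Write M_i for p''(x_i). With h_i = 1, 1, 1 and divided differences Δ_i = 5, -6, -2, the continuity of p' gives the tridiagonal system
  1·M_0 + 4·M_1 + 1·M_2 = 6(Δ_1 - Δ_0) = -66
  1·M_1 + 4·M_2 + 1·M_3 = 6(Δ_2 - Δ_1) = 24
Natural end conditions: M_0 = M_3 = 0.
Solving the tridiagonal system: M_0 = 0, M_1 = -96/5, M_2 = 54/5, M_3 = 0.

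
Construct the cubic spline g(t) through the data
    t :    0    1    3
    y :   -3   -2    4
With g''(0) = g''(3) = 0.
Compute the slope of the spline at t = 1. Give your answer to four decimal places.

1.6667

Put M_i = g'' at the i-th knot. Here h = (1, 2) and Δ = (1, 3), so the interior equations h_(i-1)·M_(i-1) + 2(h_(i-1)+h_i)·M_i + h_i·M_(i+1) = 6(Δ_i − Δ_(i-1)) read
  1·M_0 + 6·M_1 + 2·M_2 = 6(Δ_1 - Δ_0) = 12
Natural end conditions: M_0 = M_2 = 0.
Solving: M_0 = 0, M_1 = 2, M_2 = 0.
On [1, 3], g'(t) = b_1 + 2c_1·(t - 1) + 3d_1·(t - 1)² with b_1 = Δ_1 - h_1(2M_1 + M_2)/6 = 5/3, c_1 = M_1/2 = 1, d_1 = (M_2 - M_1)/(6h_1) = -1/6. So g'(1) = 5/3.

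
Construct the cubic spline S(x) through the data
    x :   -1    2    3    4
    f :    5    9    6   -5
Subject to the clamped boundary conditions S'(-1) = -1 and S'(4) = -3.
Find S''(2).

Write m_i for S''(x_i). With h_i = 3, 1, 1 and divided differences Δ_i = 4/3, -3, -11, the continuity of S' gives the tridiagonal system
  3·m_0 + 8·m_1 + 1·m_2 = 6(Δ_1 - Δ_0) = -26
  1·m_1 + 4·m_2 + 1·m_3 = 6(Δ_2 - Δ_1) = -48
Clamped end conditions give two more equations: 2h_0·m_0 + h_0·m_1 = 6(Δ_0 - S'(-1)) = 14 and h_2·m_2 + 2h_2·m_3 = 6(S'(4) - Δ_2) = 48.
Solving the tridiagonal system: m_0 = 10/3, m_1 = -2, m_2 = -20, m_3 = 34.

-2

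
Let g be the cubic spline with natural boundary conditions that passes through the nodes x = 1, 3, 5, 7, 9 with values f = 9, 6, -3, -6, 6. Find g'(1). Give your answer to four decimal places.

-0.6161

Put M_i = g'' at the i-th knot. Here h = (2, 2, 2, 2) and Δ = (-3/2, -9/2, -3/2, 6), so the interior equations h_(i-1)·M_(i-1) + 2(h_(i-1)+h_i)·M_i + h_i·M_(i+1) = 6(Δ_i − Δ_(i-1)) read
  2·M_0 + 8·M_1 + 2·M_2 = 6(Δ_1 - Δ_0) = -18
  2·M_1 + 8·M_2 + 2·M_3 = 6(Δ_2 - Δ_1) = 18
  2·M_2 + 8·M_3 + 2·M_4 = 6(Δ_3 - Δ_2) = 45
Natural end conditions: M_0 = M_4 = 0.
Hence M_0 = 0, M_1 = -297/112, M_2 = 45/28, M_3 = 585/112, M_4 = 0.
On [1, 3], g'(x) = b_0 + 2c_0·(x - 1) + 3d_0·(x - 1)² with b_0 = Δ_0 - h_0(2M_0 + M_1)/6 = -69/112, c_0 = M_0/2 = 0, d_0 = (M_1 - M_0)/(6h_0) = -99/448. So g'(1) = -69/112.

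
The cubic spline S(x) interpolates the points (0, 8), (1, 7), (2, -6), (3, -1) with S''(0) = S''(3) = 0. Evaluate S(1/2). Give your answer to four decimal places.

Let M_i = S''(x_i). Step sizes h_i = 1, 1, 1; slopes of the chords Δ_i = (y_(i+1) - y_i)/h_i = -1, -13, 5.
  1·M_0 + 4·M_1 + 1·M_2 = 6(Δ_1 - Δ_0) = -72
  1·M_1 + 4·M_2 + 1·M_3 = 6(Δ_2 - Δ_1) = 108
Natural end conditions: M_0 = M_3 = 0.
Forward elimination and back-substitution give M_0 = 0, M_1 = -132/5, M_2 = 168/5, M_3 = 0.
On [0, 1], S(x) = 8 + 17/5·x + 0·x² - 22/5·x³.
With x = 1/2: S(1/2) = 183/20.

9.1500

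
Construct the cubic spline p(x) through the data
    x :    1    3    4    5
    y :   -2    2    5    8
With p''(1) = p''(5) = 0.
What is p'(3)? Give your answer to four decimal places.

Put M_i = p'' at the i-th knot. Here h = (2, 1, 1) and Δ = (2, 3, 3), so the interior equations h_(i-1)·M_(i-1) + 2(h_(i-1)+h_i)·M_i + h_i·M_(i+1) = 6(Δ_i − Δ_(i-1)) read
  2·M_0 + 6·M_1 + 1·M_2 = 6(Δ_1 - Δ_0) = 6
  1·M_1 + 4·M_2 + 1·M_3 = 6(Δ_2 - Δ_1) = 0
Natural end conditions: M_0 = M_3 = 0.
Solving: M_0 = 0, M_1 = 24/23, M_2 = -6/23, M_3 = 0.
On [3, 4], p'(x) = b_1 + 2c_1·(x - 3) + 3d_1·(x - 3)² with b_1 = Δ_1 - h_1(2M_1 + M_2)/6 = 62/23, c_1 = M_1/2 = 12/23, d_1 = (M_2 - M_1)/(6h_1) = -5/23. So p'(3) = 62/23.

2.6957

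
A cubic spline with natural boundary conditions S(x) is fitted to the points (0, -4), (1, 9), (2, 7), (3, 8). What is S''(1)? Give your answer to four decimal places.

Let M_i = S''(x_i). Step sizes h_i = 1, 1, 1; slopes of the chords Δ_i = (y_(i+1) - y_i)/h_i = 13, -2, 1.
  1·M_0 + 4·M_1 + 1·M_2 = 6(Δ_1 - Δ_0) = -90
  1·M_1 + 4·M_2 + 1·M_3 = 6(Δ_2 - Δ_1) = 18
Natural end conditions: M_0 = M_3 = 0.
Forward elimination and back-substitution give M_0 = 0, M_1 = -126/5, M_2 = 54/5, M_3 = 0.

-25.2000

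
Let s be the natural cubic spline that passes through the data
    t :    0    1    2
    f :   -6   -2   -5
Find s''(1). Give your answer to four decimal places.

-10.5000

Let M_i = s''(x_i). Step sizes h_i = 1, 1; slopes of the chords Δ_i = (y_(i+1) - y_i)/h_i = 4, -3.
  1·M_0 + 4·M_1 + 1·M_2 = 6(Δ_1 - Δ_0) = -42
Natural end conditions: M_0 = M_2 = 0.
Solving the tridiagonal system: M_0 = 0, M_1 = -21/2, M_2 = 0.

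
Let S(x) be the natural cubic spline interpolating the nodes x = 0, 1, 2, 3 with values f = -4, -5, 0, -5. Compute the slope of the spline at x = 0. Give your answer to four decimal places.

Let M_i = S''(x_i). Step sizes h_i = 1, 1, 1; slopes of the chords Δ_i = (y_(i+1) - y_i)/h_i = -1, 5, -5.
  1·M_0 + 4·M_1 + 1·M_2 = 6(Δ_1 - Δ_0) = 36
  1·M_1 + 4·M_2 + 1·M_3 = 6(Δ_2 - Δ_1) = -60
Natural end conditions: M_0 = M_3 = 0.
Forward elimination and back-substitution give M_0 = 0, M_1 = 68/5, M_2 = -92/5, M_3 = 0.
On [0, 1], S'(x) = b_0 + 2c_0·x + 3d_0·x² with b_0 = Δ_0 - h_0(2M_0 + M_1)/6 = -49/15, c_0 = M_0/2 = 0, d_0 = (M_1 - M_0)/(6h_0) = 34/15. So S'(0) = -49/15.

-3.2667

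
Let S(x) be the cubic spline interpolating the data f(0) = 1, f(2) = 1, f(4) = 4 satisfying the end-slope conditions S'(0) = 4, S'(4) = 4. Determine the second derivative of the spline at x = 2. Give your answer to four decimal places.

2.2500

With σ_i denoting the second derivative at x_i, h_i = 2, 2, and Δ_i = (y_(i+1) − y_i)/h_i = 0, 3/2:
  2·σ_0 + 8·σ_1 + 2·σ_2 = 6(Δ_1 - Δ_0) = 9
Clamped end conditions give two more equations: 2h_0·σ_0 + h_0·σ_1 = 6(Δ_0 - S'(0)) = -24 and h_1·σ_1 + 2h_1·σ_2 = 6(S'(4) - Δ_1) = 15.
Solving: σ_0 = -57/8, σ_1 = 9/4, σ_2 = 21/8.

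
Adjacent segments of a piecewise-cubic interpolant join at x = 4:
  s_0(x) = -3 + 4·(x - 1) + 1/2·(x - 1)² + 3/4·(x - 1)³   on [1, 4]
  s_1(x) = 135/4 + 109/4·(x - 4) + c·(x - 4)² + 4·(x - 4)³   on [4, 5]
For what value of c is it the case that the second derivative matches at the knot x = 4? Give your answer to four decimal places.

7.2500

s_0''(x) = 1 + 9/2·(x - 1), so s_0''(4) = 29/2. On the right, s_1''(4) = 2c, so c = 29/4.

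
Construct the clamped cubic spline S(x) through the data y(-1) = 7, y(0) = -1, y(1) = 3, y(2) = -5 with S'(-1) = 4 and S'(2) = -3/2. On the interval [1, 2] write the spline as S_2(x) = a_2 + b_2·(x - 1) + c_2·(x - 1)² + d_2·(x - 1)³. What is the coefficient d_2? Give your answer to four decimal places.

Write σ_i for S''(x_i). With h_i = 1, 1, 1 and divided differences Δ_i = -8, 4, -8, the continuity of S' gives the tridiagonal system
  1·σ_0 + 4·σ_1 + 1·σ_2 = 6(Δ_1 - Δ_0) = 72
  1·σ_1 + 4·σ_2 + 1·σ_3 = 6(Δ_2 - Δ_1) = -72
Clamped end conditions give two more equations: 2h_0·σ_0 + h_0·σ_1 = 6(Δ_0 - S'(-1)) = -72 and h_2·σ_2 + 2h_2·σ_3 = 6(S'(2) - Δ_2) = 39.
Forward elimination and back-substitution give σ_0 = -853/15, σ_1 = 626/15, σ_2 = -571/15, σ_3 = 578/15.
On [1, 2], with S_2(x) = a_2 + b_2·(x - 1) + c_2·(x - 1)² + d_2·(x - 1)³: c_2 = σ_2/2 = -571/30, d_2 = (σ_3 - σ_2)/(6h_2) = 383/30, b_2 = Δ_2 - h_2(2σ_2 + σ_3)/6 = -26/15.

12.7667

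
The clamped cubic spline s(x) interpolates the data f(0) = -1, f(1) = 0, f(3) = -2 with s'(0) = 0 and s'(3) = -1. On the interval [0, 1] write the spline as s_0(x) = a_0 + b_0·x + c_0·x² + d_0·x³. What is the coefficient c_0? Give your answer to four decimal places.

2.3333

Put m_i = s'' at the i-th knot. Here h = (1, 2) and Δ = (1, -1), so the interior equations h_(i-1)·m_(i-1) + 2(h_(i-1)+h_i)·m_i + h_i·m_(i+1) = 6(Δ_i − Δ_(i-1)) read
  1·m_0 + 6·m_1 + 2·m_2 = 6(Δ_1 - Δ_0) = -12
Clamped end conditions give two more equations: 2h_0·m_0 + h_0·m_1 = 6(Δ_0 - s'(0)) = 6 and h_1·m_1 + 2h_1·m_2 = 6(s'(3) - Δ_1) = 0.
Hence m_0 = 14/3, m_1 = -10/3, m_2 = 5/3.
On [0, 1], with s_0(x) = a_0 + b_0·x + c_0·x² + d_0·x³: c_0 = m_0/2 = 7/3, d_0 = (m_1 - m_0)/(6h_0) = -4/3, b_0 = Δ_0 - h_0(2m_0 + m_1)/6 = 0.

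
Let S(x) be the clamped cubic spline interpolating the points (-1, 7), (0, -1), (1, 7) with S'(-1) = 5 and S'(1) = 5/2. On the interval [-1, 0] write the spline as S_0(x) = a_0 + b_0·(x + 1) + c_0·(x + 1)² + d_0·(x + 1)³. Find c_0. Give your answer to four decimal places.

-32.1250

Write m_i for S''(x_i). With h_i = 1, 1 and divided differences Δ_i = -8, 8, the continuity of S' gives the tridiagonal system
  1·m_0 + 4·m_1 + 1·m_2 = 6(Δ_1 - Δ_0) = 96
Clamped end conditions give two more equations: 2h_0·m_0 + h_0·m_1 = 6(Δ_0 - S'(-1)) = -78 and h_1·m_1 + 2h_1·m_2 = 6(S'(1) - Δ_1) = -33.
Solving: m_0 = -257/4, m_1 = 101/2, m_2 = -167/4.
On [-1, 0], with S_0(x) = a_0 + b_0·(x + 1) + c_0·(x + 1)² + d_0·(x + 1)³: c_0 = m_0/2 = -257/8, d_0 = (m_1 - m_0)/(6h_0) = 153/8, b_0 = Δ_0 - h_0(2m_0 + m_1)/6 = 5.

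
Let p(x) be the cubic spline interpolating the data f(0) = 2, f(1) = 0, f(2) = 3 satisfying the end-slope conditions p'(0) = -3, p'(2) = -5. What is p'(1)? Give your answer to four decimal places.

2.7500

Put σ_i = p'' at the i-th knot. Here h = (1, 1) and Δ = (-2, 3), so the interior equations h_(i-1)·σ_(i-1) + 2(h_(i-1)+h_i)·σ_i + h_i·σ_(i+1) = 6(Δ_i − Δ_(i-1)) read
  1·σ_0 + 4·σ_1 + 1·σ_2 = 6(Δ_1 - Δ_0) = 30
Clamped end conditions give two more equations: 2h_0·σ_0 + h_0·σ_1 = 6(Δ_0 - p'(0)) = 6 and h_1·σ_1 + 2h_1·σ_2 = 6(p'(2) - Δ_1) = -48.
Forward elimination and back-substitution give σ_0 = -11/2, σ_1 = 17, σ_2 = -65/2.
On [1, 2], p'(x) = b_1 + 2c_1·(x - 1) + 3d_1·(x - 1)² with b_1 = Δ_1 - h_1(2σ_1 + σ_2)/6 = 11/4, c_1 = σ_1/2 = 17/2, d_1 = (σ_2 - σ_1)/(6h_1) = -33/4. So p'(1) = 11/4.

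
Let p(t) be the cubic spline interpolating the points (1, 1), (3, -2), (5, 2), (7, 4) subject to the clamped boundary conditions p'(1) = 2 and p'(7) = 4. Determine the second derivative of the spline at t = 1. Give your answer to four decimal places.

Let M_i = p''(x_i). Step sizes h_i = 2, 2, 2; slopes of the chords Δ_i = (y_(i+1) - y_i)/h_i = -3/2, 2, 1.
  2·M_0 + 8·M_1 + 2·M_2 = 6(Δ_1 - Δ_0) = 21
  2·M_1 + 8·M_2 + 2·M_3 = 6(Δ_2 - Δ_1) = -6
Clamped end conditions give two more equations: 2h_0·M_0 + h_0·M_1 = 6(Δ_0 - p'(1)) = -21 and h_2·M_2 + 2h_2·M_3 = 6(p'(7) - Δ_2) = 18.
Solving: M_0 = -241/30, M_1 = 167/30, M_2 = -56/15, M_3 = 191/30.

-8.0333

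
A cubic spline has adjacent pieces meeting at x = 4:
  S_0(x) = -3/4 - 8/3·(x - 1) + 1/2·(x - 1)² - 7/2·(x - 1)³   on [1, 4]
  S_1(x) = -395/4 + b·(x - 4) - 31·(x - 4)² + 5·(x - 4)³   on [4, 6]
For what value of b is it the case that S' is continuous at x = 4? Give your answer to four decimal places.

-94.1667

S_0'(x) = -8/3 + 1·(x - 1) - 21/2·(x - 1)², so S_0'(4) = -565/6. On the right, S_1'(4) = b, so b = -565/6.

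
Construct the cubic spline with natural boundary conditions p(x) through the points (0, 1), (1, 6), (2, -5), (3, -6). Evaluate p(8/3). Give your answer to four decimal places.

Let m_i = p''(x_i). Step sizes h_i = 1, 1, 1; slopes of the chords Δ_i = (y_(i+1) - y_i)/h_i = 5, -11, -1.
  1·m_0 + 4·m_1 + 1·m_2 = 6(Δ_1 - Δ_0) = -96
  1·m_1 + 4·m_2 + 1·m_3 = 6(Δ_2 - Δ_1) = 60
Natural end conditions: m_0 = m_3 = 0.
Solving: m_0 = 0, m_1 = -148/5, m_2 = 112/5, m_3 = 0.
On [2, 3], p(x) = -5 - 127/15·(x - 2) + 56/5·(x - 2)² - 56/15·(x - 2)³.
With (x - 2) = 2/3: p(8/3) = -2743/405.

-6.7728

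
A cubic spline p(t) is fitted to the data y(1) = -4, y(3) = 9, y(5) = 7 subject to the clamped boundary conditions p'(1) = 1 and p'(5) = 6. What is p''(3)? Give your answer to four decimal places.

-13.7500

Put M_i = p'' at the i-th knot. Here h = (2, 2) and Δ = (13/2, -1), so the interior equations h_(i-1)·M_(i-1) + 2(h_(i-1)+h_i)·M_i + h_i·M_(i+1) = 6(Δ_i − Δ_(i-1)) read
  2·M_0 + 8·M_1 + 2·M_2 = 6(Δ_1 - Δ_0) = -45
Clamped end conditions give two more equations: 2h_0·M_0 + h_0·M_1 = 6(Δ_0 - p'(1)) = 33 and h_1·M_1 + 2h_1·M_2 = 6(p'(5) - Δ_1) = 42.
Solving the tridiagonal system: M_0 = 121/8, M_1 = -55/4, M_2 = 139/8.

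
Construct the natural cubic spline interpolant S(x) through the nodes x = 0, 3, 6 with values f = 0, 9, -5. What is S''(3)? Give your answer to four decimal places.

-3.8333

With σ_i denoting the second derivative at x_i, h_i = 3, 3, and Δ_i = (y_(i+1) − y_i)/h_i = 3, -14/3:
  3·σ_0 + 12·σ_1 + 3·σ_2 = 6(Δ_1 - Δ_0) = -46
Natural end conditions: σ_0 = σ_2 = 0.
Forward elimination and back-substitution give σ_0 = 0, σ_1 = -23/6, σ_2 = 0.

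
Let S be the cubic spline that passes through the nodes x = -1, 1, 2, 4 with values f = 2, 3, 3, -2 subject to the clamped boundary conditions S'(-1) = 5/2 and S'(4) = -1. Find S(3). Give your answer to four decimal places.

With M_i denoting the second derivative at x_i, h_i = 2, 1, 2, and Δ_i = (y_(i+1) − y_i)/h_i = 1/2, 0, -5/2:
  2·M_0 + 6·M_1 + 1·M_2 = 6(Δ_1 - Δ_0) = -3
  1·M_1 + 6·M_2 + 2·M_3 = 6(Δ_2 - Δ_1) = -15
Clamped end conditions give two more equations: 2h_0·M_0 + h_0·M_1 = 6(Δ_0 - S'(-1)) = -12 and h_2·M_2 + 2h_2·M_3 = 6(S'(4) - Δ_2) = 9.
Forward elimination and back-substitution give M_0 = -119/32, M_1 = 23/16, M_2 = -67/16, M_3 = 139/32.
On [2, 4], S(x) = 3 - 37/32·(x - 2) - 67/32·(x - 2)² + 91/128·(x - 2)³.
With (x - 2) = 1: S(3) = 59/128.

0.4609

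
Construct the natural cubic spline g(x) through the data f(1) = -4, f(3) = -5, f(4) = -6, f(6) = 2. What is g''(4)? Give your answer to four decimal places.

5.2286

Write M_i for g''(x_i). With h_i = 2, 1, 2 and divided differences Δ_i = -1/2, -1, 4, the continuity of g' gives the tridiagonal system
  2·M_0 + 6·M_1 + 1·M_2 = 6(Δ_1 - Δ_0) = -3
  1·M_1 + 6·M_2 + 2·M_3 = 6(Δ_2 - Δ_1) = 30
Natural end conditions: M_0 = M_3 = 0.
Forward elimination and back-substitution give M_0 = 0, M_1 = -48/35, M_2 = 183/35, M_3 = 0.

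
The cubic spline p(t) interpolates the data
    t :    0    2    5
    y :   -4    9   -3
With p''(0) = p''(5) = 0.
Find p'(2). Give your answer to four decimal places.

2.3000

Put m_i = p'' at the i-th knot. Here h = (2, 3) and Δ = (13/2, -4), so the interior equations h_(i-1)·m_(i-1) + 2(h_(i-1)+h_i)·m_i + h_i·m_(i+1) = 6(Δ_i − Δ_(i-1)) read
  2·m_0 + 10·m_1 + 3·m_2 = 6(Δ_1 - Δ_0) = -63
Natural end conditions: m_0 = m_2 = 0.
Solving the tridiagonal system: m_0 = 0, m_1 = -63/10, m_2 = 0.
On [2, 5], p'(t) = b_1 + 2c_1·(t - 2) + 3d_1·(t - 2)² with b_1 = Δ_1 - h_1(2m_1 + m_2)/6 = 23/10, c_1 = m_1/2 = -63/20, d_1 = (m_2 - m_1)/(6h_1) = 7/20. So p'(2) = 23/10.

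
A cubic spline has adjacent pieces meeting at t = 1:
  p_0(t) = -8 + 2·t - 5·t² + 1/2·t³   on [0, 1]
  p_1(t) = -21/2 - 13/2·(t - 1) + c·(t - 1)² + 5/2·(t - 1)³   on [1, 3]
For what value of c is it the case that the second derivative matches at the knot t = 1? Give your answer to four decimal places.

-3.5000

p_0''(t) = -10 + 3·t, so p_0''(1) = -7. On the right, p_1''(1) = 2c, so c = -7/2.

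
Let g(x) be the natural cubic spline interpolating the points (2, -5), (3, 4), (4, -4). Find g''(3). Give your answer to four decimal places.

Write M_i for g''(x_i). With h_i = 1, 1 and divided differences Δ_i = 9, -8, the continuity of g' gives the tridiagonal system
  1·M_0 + 4·M_1 + 1·M_2 = 6(Δ_1 - Δ_0) = -102
Natural end conditions: M_0 = M_2 = 0.
Hence M_0 = 0, M_1 = -51/2, M_2 = 0.

-25.5000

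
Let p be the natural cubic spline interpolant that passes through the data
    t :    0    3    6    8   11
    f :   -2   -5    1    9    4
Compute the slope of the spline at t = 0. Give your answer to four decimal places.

-1.5480

With m_i denoting the second derivative at x_i, h_i = 3, 3, 2, 3, and Δ_i = (y_(i+1) − y_i)/h_i = -1, 2, 4, -5/3:
  3·m_0 + 12·m_1 + 3·m_2 = 6(Δ_1 - Δ_0) = 18
  3·m_1 + 10·m_2 + 2·m_3 = 6(Δ_2 - Δ_1) = 12
  2·m_2 + 10·m_3 + 3·m_4 = 6(Δ_3 - Δ_2) = -34
Natural end conditions: m_0 = m_4 = 0.
Solving the tridiagonal system: m_0 = 0, m_1 = 194/177, m_2 = 286/177, m_3 = -659/177, m_4 = 0.
On [0, 3], p'(t) = b_0 + 2c_0·t + 3d_0·t² with b_0 = Δ_0 - h_0(2m_0 + m_1)/6 = -274/177, c_0 = m_0/2 = 0, d_0 = (m_1 - m_0)/(6h_0) = 97/1593. So p'(0) = -274/177.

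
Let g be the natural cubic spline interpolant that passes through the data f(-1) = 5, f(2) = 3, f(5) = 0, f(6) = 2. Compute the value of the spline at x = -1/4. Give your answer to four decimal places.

Write M_i for g''(x_i). With h_i = 3, 3, 1 and divided differences Δ_i = -2/3, -1, 2, the continuity of g' gives the tridiagonal system
  3·M_0 + 12·M_1 + 3·M_2 = 6(Δ_1 - Δ_0) = -2
  3·M_1 + 8·M_2 + 1·M_3 = 6(Δ_2 - Δ_1) = 18
Natural end conditions: M_0 = M_3 = 0.
Hence M_0 = 0, M_1 = -70/87, M_2 = 74/29, M_3 = 0.
On [-1, 2], g(x) = 5 - 23/87·(x + 1) + 0·(x + 1)² - 35/783·(x + 1)³.
With (x + 1) = 3/4: g(-1/4) = 8877/1856.

4.7829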